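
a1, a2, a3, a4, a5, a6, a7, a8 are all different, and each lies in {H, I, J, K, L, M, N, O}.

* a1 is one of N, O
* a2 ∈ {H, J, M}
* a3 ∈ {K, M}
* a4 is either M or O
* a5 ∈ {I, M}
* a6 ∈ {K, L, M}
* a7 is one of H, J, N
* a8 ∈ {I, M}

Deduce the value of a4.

The 8 variables draw from only 8 values {H, I, J, K, L, M, N, O}, so each is used; only a6 can be L, hence a6 = L.
The 7 still-open variables together cover exactly {H, I, J, K, M, N, O} — 7 values for 7 variables — and K appears only in a3's list, so a3 = K.
The 2 variables a5 and a8 are confined to {I, M}, which locks those values in; drop them from a2, a4.
So a4 = O.

O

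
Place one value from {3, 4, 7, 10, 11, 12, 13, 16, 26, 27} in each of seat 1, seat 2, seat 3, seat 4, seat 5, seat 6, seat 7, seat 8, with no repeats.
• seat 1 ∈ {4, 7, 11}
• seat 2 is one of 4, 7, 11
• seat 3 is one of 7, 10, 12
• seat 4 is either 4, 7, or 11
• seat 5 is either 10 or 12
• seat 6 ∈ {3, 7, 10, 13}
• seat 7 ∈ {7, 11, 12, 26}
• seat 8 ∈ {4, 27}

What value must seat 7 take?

seat 1, seat 2, seat 4 between them cover only {4, 7, 11} — a naked triple. Remove those values from seat 3, seat 6, seat 7, seat 8.
seat 8 has just one choice, so seat 8 = 27.
seat 3 and seat 5 between them cover only {10, 12} — a naked pair. Remove those values from seat 6, seat 7.
So seat 7 = 26.

26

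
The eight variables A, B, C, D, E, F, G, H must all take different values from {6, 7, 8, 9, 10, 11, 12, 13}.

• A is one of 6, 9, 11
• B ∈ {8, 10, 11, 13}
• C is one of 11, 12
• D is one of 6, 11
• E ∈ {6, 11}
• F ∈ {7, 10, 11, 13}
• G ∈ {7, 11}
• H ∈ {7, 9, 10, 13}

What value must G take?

7

The 8 variables together cover exactly {6, 7, 8, 9, 10, 11, 12, 13} — 8 values for 8 variables — and 8 appears only in B's list, so B = 8.
The 7 still-open variables together cover exactly {6, 7, 9, 10, 11, 12, 13} — 7 values for 7 variables — and 12 appears only in C's list, so C = 12.
D and E between them cover only {6, 11} — a naked pair. Remove those values from A, F, G.
So G = 7.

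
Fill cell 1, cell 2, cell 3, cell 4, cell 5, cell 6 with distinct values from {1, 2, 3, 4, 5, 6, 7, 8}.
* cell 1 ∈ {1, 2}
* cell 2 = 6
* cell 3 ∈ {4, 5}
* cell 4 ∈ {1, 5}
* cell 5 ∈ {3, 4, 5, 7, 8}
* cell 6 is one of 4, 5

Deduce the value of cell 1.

2

cell 2 has just one choice, so cell 2 = 6.
The 2 variables cell 3 and cell 6 are confined to {4, 5}, which locks those values in; drop them from cell 4, cell 5.
That leaves cell 4 = 1. Remove 1 from cell 1.
So cell 1 = 2.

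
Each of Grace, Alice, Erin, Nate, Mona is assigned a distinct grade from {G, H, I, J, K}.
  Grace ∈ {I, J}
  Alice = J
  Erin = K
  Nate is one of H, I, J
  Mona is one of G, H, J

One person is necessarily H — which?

Alice has just one choice, so Alice = J. Eliminate J elsewhere: Grace, Nate, Mona.
Erin's domain is down to {K}, so Erin = K.
Grace's domain is down to {I}, so Grace = I. Eliminate I elsewhere: Nate.
So H goes to Nate.

Nate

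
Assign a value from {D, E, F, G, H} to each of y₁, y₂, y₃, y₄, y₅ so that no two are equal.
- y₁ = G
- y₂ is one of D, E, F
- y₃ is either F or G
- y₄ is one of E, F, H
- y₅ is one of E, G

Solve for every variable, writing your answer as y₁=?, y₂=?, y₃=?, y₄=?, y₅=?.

y₁=G, y₂=D, y₃=F, y₄=H, y₅=E

y₁'s domain is down to {G}, so y₁ = G. Eliminate G elsewhere: y₃, y₅.
That leaves y₃ = F. Eliminate F elsewhere: y₂, y₄.
That leaves y₅ = E. Remove E from y₂, y₄.
y₂'s domain is down to {D}, so y₂ = D.
y₄ has just one choice, so y₄ = H.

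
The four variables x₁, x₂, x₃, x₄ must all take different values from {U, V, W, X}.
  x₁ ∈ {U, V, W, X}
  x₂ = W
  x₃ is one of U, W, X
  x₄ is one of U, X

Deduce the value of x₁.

x₂'s domain is down to {W}, so x₂ = W. Strike W from x₁, x₃.
Among the 3 still-open variables, V fits only x₁ (and all 3 values in {U, V, X} must be used), so x₁ = V.

V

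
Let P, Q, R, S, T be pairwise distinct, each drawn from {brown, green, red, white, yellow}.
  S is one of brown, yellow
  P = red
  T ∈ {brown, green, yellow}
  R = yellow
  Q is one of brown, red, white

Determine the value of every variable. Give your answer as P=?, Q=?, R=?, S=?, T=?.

P=red, Q=white, R=yellow, S=brown, T=green

P has just one choice, so P = red. Strike red from Q.
R must be yellow (only option left). So S, T can't be yellow.
That leaves S = brown. Eliminate brown elsewhere: Q, T.
That leaves T = green.
Q has just one choice, so Q = white.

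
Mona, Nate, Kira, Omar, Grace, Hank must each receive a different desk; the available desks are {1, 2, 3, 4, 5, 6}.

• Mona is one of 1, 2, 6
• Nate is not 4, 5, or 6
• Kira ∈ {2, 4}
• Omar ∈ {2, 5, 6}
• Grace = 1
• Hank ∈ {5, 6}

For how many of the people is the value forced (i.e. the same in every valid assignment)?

3

Grace has just one choice, so Grace = 1. Strike 1 from Mona, Nate.
The 5 still-open variables together cover exactly {2, 3, 4, 5, 6} — 5 values for 5 variables — and 3 appears only in Nate's list, so Nate = 3.
The 4 still-open variables draw from only 4 values {2, 4, 5, 6}, so each is used; only Kira can be 4, hence Kira = 4.
Determined: Nate=3, Kira=4, Grace=1. The other people each still have more than one consistent value. That makes 3.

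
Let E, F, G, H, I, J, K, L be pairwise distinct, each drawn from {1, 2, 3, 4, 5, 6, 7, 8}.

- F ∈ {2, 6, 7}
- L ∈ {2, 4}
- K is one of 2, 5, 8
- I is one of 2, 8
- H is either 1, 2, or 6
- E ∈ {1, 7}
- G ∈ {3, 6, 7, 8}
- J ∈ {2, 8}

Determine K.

5

The 8 variables draw from only 8 values {1, 2, 3, 4, 5, 6, 7, 8}, so each is used; only G can be 3, hence G = 3.
The 7 still-open variables together cover exactly {1, 2, 4, 5, 6, 7, 8} — 7 values for 7 variables — and 4 appears only in L's list, so L = 4.
Among the 6 still-open variables, 5 fits only K (and all 6 values in {1, 2, 5, 6, 7, 8} must be used), so K = 5.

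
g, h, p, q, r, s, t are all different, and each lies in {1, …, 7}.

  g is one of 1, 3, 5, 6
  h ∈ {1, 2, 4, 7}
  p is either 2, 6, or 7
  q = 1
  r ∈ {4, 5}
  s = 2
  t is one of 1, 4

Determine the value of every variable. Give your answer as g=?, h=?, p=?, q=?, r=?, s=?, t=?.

q must be 1 (only option left). Remove 1 from g, h, t.
s must be 2 (only option left). Eliminate 2 elsewhere: h, p.
That leaves t = 4. Strike 4 from h, r.
h has just one choice, so h = 7. Remove 7 from p.
p must be 6 (only option left). Eliminate 6 elsewhere: g.
r's domain is down to {5}, so r = 5. Remove 5 from g.
g has just one choice, so g = 3.

g=3, h=7, p=6, q=1, r=5, s=2, t=4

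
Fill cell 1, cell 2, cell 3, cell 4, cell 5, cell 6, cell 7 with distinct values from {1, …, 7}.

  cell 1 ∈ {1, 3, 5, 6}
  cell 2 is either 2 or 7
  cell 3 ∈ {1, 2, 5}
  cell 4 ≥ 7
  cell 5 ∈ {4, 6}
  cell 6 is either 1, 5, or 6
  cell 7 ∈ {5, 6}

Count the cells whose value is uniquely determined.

cell 4 must be 7 (only option left). So cell 2 can't be 7.
cell 2 must be 2 (only option left). Strike 2 from cell 3.
The 5 still-open variables draw from only 5 values {1, 3, 4, 5, 6}, so each is used; only cell 1 can be 3, hence cell 1 = 3.
Among the 4 still-open variables, 4 fits only cell 5 (and all 4 values in {1, 4, 5, 6} must be used), so cell 5 = 4.
Determined: cell 1=3, cell 2=2, cell 4=7, cell 5=4. The other cells each still have more than one consistent value. That makes 4.

4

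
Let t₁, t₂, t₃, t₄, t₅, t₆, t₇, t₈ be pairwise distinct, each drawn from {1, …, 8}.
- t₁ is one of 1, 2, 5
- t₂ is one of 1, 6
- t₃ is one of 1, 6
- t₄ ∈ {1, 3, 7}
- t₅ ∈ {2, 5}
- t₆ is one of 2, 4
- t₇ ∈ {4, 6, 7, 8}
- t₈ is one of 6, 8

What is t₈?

Among the 8 variables, 3 fits only t₄ (and all 8 values in {1, 2, 3, 4, 5, 6, 7, 8} must be used), so t₄ = 3.
Among the 7 still-open variables, 7 fits only t₇ (and all 7 values in {1, 2, 4, 5, 6, 7, 8} must be used), so t₇ = 7.
The 6 still-open variables draw from only 6 values {1, 2, 4, 5, 6, 8}, so each is used; only t₆ can be 4, hence t₆ = 4.
The 5 still-open variables together cover exactly {1, 2, 5, 6, 8} — 5 values for 5 variables — and 8 appears only in t₈'s list, so t₈ = 8.

8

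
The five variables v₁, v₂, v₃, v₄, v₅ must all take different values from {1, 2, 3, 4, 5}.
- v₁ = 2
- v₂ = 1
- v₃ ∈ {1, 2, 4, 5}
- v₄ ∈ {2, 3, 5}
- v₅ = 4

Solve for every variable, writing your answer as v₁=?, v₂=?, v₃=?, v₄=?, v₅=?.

v₁=2, v₂=1, v₃=5, v₄=3, v₅=4

v₁ must be 2 (only option left). Eliminate 2 elsewhere: v₃, v₄.
That leaves v₂ = 1. Strike 1 from v₃.
v₅ has just one choice, so v₅ = 4. Remove 4 from v₃.
v₃ has just one choice, so v₃ = 5. Eliminate 5 elsewhere: v₄.
v₄ must be 3 (only option left).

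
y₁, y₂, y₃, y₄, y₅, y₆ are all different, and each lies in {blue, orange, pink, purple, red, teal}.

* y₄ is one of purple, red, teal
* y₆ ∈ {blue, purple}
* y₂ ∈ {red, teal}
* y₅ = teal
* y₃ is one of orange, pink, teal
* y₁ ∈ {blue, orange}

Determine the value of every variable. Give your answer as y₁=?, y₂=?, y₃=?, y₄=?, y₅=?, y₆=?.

y₁=orange, y₂=red, y₃=pink, y₄=purple, y₅=teal, y₆=blue

y₅'s domain is down to {teal}, so y₅ = teal. Strike teal from y₂, y₃, y₄.
That leaves y₂ = red. Strike red from y₄.
y₄ must be purple (only option left). So y₆ can't be purple.
y₆'s domain is down to {blue}, so y₆ = blue. Eliminate blue elsewhere: y₁.
y₁'s domain is down to {orange}, so y₁ = orange. Eliminate orange elsewhere: y₃.
y₃'s domain is down to {pink}, so y₃ = pink.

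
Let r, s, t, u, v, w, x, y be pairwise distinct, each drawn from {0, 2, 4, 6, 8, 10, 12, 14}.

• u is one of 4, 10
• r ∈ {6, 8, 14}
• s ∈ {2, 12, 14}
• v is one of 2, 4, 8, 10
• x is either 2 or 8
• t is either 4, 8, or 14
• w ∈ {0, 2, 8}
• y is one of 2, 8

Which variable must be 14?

Among the 8 variables, 0 fits only w (and all 8 values in {0, 2, 4, 6, 8, 10, 12, 14} must be used), so w = 0.
The 7 still-open variables draw from only 7 values {2, 4, 6, 8, 10, 12, 14}, so each is used; only r can be 6, hence r = 6.
The 6 still-open variables draw from only 6 values {2, 4, 8, 10, 12, 14}, so each is used; only s can be 12, hence s = 12.
The 5 still-open variables draw from only 5 values {2, 4, 8, 10, 14}, so each is used; only t can be 14, hence t = 14.

t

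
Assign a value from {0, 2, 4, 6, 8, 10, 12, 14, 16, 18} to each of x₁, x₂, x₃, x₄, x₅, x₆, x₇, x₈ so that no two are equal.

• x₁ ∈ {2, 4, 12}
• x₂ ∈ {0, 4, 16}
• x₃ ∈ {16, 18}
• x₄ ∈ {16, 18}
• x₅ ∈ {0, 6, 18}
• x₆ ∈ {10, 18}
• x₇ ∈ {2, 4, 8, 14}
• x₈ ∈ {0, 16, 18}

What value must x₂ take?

4

x₃ and x₄ between them cover only {16, 18} — a naked pair. Remove those values from x₂, x₅, x₆, x₈.
x₆'s domain is down to {10}, so x₆ = 10.
That leaves x₈ = 0. So x₂, x₅ can't be 0.
So x₂ = 4.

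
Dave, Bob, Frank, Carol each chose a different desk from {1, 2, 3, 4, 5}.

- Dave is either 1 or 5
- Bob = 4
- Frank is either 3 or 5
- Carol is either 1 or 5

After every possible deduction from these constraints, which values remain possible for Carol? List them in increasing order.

1, 5

Bob must be 4 (only option left).
Among the 3 still-open variables, 3 fits only Frank (and all 3 values in {1, 3, 5} must be used), so Frank = 3.
No further eliminations apply; Carol can still be any of 1, 5.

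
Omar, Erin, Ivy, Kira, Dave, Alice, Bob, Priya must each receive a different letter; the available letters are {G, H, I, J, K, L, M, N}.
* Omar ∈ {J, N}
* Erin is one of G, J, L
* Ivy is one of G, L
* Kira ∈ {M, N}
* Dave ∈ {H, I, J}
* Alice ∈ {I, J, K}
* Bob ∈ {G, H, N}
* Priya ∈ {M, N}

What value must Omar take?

The 8 variables draw from only 8 values {G, H, I, J, K, L, M, N}, so each is used; only Alice can be K, hence Alice = K.
The 7 still-open variables together cover exactly {G, H, I, J, L, M, N} — 7 values for 7 variables — and I appears only in Dave's list, so Dave = I.
Among the 6 still-open variables, H fits only Bob (and all 6 values in {G, H, J, L, M, N} must be used), so Bob = H.
The 2 variables Kira and Priya are confined to {M, N}, which locks those values in; drop them from Omar.
So Omar = J.

J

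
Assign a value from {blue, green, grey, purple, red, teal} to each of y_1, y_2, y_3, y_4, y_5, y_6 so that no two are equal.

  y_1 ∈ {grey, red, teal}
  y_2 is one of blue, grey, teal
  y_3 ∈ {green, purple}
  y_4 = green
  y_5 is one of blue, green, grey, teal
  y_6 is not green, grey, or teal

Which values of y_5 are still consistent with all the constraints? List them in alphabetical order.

y_4's domain is down to {green}, so y_4 = green. So y_3, y_5 can't be green.
y_3 has just one choice, so y_3 = purple. Strike purple from y_6.
No further eliminations apply; y_5 can still be any of blue, grey, teal.

blue, grey, teal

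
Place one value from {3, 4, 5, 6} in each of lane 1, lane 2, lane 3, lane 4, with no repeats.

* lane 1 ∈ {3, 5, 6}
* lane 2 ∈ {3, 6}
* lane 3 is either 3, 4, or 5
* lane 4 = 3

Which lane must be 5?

lane 1

lane 4 must be 3 (only option left). So lane 1, lane 2, lane 3 can't be 3.
lane 2 has just one choice, so lane 2 = 6. Eliminate 6 elsewhere: lane 1.
So 5 goes to lane 1.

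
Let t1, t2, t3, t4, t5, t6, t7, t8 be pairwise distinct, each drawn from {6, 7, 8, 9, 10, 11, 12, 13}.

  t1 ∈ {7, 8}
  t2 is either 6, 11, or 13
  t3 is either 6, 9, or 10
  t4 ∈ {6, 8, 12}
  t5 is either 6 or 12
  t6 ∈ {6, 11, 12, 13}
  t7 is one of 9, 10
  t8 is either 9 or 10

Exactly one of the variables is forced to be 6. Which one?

The 8 variables draw from only 8 values {6, 7, 8, 9, 10, 11, 12, 13}, so each is used; only t1 can be 7, hence t1 = 7.
Among the 7 still-open variables, 8 fits only t4 (and all 7 values in {6, 8, 9, 10, 11, 12, 13} must be used), so t4 = 8.
t7 and t8 between them cover only {9, 10} — a naked pair. Remove those values from t3.
So 6 goes to t3.

t3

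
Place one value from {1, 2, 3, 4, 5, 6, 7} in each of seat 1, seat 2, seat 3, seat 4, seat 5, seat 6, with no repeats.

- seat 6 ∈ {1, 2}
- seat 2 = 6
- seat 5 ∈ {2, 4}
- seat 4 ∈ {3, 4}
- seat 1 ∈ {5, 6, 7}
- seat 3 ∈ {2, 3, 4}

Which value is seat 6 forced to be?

seat 2's domain is down to {6}, so seat 2 = 6. Remove 6 from seat 1.
seat 3, seat 4, seat 5 between them cover only {2, 3, 4} — a naked triple. Remove those values from seat 6.
So seat 6 = 1.

1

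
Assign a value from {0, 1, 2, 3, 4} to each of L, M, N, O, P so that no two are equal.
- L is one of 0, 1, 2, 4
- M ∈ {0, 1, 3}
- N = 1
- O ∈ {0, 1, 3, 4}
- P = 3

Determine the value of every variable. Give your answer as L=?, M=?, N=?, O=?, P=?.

N has just one choice, so N = 1. Eliminate 1 elsewhere: L, M, O.
P has just one choice, so P = 3. Remove 3 from M, O.
M must be 0 (only option left). Strike 0 from L, O.
O must be 4 (only option left). Eliminate 4 elsewhere: L.
That leaves L = 2.

L=2, M=0, N=1, O=4, P=3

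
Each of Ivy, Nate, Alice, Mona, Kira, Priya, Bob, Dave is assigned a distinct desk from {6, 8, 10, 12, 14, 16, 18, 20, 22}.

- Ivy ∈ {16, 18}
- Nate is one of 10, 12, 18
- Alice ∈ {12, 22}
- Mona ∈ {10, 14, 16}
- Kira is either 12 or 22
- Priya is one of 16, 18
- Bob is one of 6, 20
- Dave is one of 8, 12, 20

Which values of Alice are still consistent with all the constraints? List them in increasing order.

12, 22

Ivy and Priya share exactly the 2 values {16, 18}; by pigeonhole those values go to them, so strike 16, 18 from Nate, Mona.
Alice and Kira between them cover only {12, 22} — a naked pair. Remove those values from Nate, Dave.
That leaves Nate = 10. So Mona can't be 10.
Mona has just one choice, so Mona = 14.
No further eliminations apply; Alice can still be any of 12, 22.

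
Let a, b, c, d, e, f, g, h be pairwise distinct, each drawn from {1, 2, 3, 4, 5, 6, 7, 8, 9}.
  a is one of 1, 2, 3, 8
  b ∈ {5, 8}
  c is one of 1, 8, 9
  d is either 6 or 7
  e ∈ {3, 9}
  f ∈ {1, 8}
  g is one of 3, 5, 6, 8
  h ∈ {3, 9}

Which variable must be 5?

The 8 variables together cover exactly {1, 2, 3, 5, 6, 7, 8, 9} — 8 values for 8 variables — and 2 appears only in a's list, so a = 2.
Among the 7 still-open variables, 7 fits only d (and all 7 values in {1, 3, 5, 6, 7, 8, 9} must be used), so d = 7.
The 6 still-open variables draw from only 6 values {1, 3, 5, 6, 8, 9}, so each is used; only g can be 6, hence g = 6.
Among the 5 still-open variables, 5 fits only b (and all 5 values in {1, 3, 5, 8, 9} must be used), so b = 5.

b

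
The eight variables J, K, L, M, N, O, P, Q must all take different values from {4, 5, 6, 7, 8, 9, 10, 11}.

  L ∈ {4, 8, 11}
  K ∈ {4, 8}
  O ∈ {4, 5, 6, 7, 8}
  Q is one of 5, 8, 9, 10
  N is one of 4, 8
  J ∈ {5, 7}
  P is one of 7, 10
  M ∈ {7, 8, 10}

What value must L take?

The 8 variables draw from only 8 values {4, 5, 6, 7, 8, 9, 10, 11}, so each is used; only O can be 6, hence O = 6.
Among the 7 still-open variables, 9 fits only Q (and all 7 values in {4, 5, 7, 8, 9, 10, 11} must be used), so Q = 9.
The 6 still-open variables together cover exactly {4, 5, 7, 8, 10, 11} — 6 values for 6 variables — and 5 appears only in J's list, so J = 5.
The 5 still-open variables together cover exactly {4, 7, 8, 10, 11} — 5 values for 5 variables — and 11 appears only in L's list, so L = 11.

11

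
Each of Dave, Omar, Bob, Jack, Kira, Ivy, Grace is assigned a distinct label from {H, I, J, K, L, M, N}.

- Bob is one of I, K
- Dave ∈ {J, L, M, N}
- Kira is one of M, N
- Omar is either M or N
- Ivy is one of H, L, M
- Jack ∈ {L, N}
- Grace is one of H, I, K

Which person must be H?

The 7 variables draw from only 7 values {H, I, J, K, L, M, N}, so each is used; only Dave can be J, hence Dave = J.
Omar and Kira share exactly the 2 values {M, N}; by pigeonhole those values go to them, so strike M, N from Jack, Ivy.
That leaves Jack = L. Strike L from Ivy.
So H goes to Ivy.

Ivy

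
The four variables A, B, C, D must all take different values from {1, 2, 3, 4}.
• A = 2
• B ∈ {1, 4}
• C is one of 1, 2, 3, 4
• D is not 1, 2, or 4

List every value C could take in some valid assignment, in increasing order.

A has just one choice, so A = 2. Strike 2 from C.
D's domain is down to {3}, so D = 3. So C can't be 3.
No further eliminations apply; C can still be any of 1, 4.

1, 4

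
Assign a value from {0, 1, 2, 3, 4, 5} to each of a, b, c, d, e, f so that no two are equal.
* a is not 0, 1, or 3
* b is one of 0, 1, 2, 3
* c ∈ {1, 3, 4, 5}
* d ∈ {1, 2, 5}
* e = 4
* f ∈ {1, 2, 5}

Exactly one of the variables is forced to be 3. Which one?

e's domain is down to {4}, so e = 4. So a, c can't be 4.
The 5 still-open variables together cover exactly {0, 1, 2, 3, 5} — 5 values for 5 variables — and 0 appears only in b's list, so b = 0.
The 4 still-open variables draw from only 4 values {1, 2, 3, 5}, so each is used; only c can be 3, hence c = 3.

c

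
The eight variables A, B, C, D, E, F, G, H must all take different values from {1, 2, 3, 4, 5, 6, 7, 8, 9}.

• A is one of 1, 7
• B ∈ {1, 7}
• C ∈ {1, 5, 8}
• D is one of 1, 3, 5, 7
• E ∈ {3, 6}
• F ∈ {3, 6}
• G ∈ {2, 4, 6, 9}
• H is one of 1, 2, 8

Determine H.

A and B share exactly the 2 values {1, 7}; by pigeonhole those values go to them, so strike 1, 7 from C, D, H.
E and F between them cover only {3, 6} — a naked pair. Remove those values from D, G.
D must be 5 (only option left). So C can't be 5.
That leaves C = 8. So H can't be 8.
So H = 2.

2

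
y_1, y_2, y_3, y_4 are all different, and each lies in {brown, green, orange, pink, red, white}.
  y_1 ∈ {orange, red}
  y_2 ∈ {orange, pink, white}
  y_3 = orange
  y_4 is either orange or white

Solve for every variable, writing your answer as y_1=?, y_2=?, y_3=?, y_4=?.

y_1=red, y_2=pink, y_3=orange, y_4=white

y_3 must be orange (only option left). Strike orange from y_1, y_2, y_4.
y_4 has just one choice, so y_4 = white. Strike white from y_2.
y_1's domain is down to {red}, so y_1 = red.
y_2 has just one choice, so y_2 = pink.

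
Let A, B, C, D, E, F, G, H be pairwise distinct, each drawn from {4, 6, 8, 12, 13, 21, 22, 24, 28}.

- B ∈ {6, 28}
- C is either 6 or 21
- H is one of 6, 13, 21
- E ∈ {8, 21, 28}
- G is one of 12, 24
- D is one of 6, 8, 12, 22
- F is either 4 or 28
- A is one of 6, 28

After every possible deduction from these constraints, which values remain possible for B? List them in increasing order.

A and B between them cover only {6, 28} — a naked pair. Remove those values from C, D, E, F, H.
C's domain is down to {21}, so C = 21. Remove 21 from E, H.
E has just one choice, so E = 8. Eliminate 8 elsewhere: D.
F must be 4 (only option left).
H must be 13 (only option left).
No further eliminations apply; B can still be any of 6, 28.

6, 28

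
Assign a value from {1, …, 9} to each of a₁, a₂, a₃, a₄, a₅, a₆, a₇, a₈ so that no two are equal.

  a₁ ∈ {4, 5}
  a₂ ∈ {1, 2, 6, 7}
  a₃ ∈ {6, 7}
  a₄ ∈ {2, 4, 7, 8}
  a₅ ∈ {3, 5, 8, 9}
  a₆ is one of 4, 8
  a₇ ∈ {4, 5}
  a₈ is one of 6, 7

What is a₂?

The 2 variables a₁ and a₇ are confined to {4, 5}, which locks those values in; drop them from a₄, a₅, a₆.
a₆ must be 8 (only option left). Strike 8 from a₄, a₅.
a₃ and a₈ share exactly the 2 values {6, 7}; by pigeonhole those values go to them, so strike 6, 7 from a₂, a₄.
That leaves a₄ = 2. Strike 2 from a₂.
So a₂ = 1.

1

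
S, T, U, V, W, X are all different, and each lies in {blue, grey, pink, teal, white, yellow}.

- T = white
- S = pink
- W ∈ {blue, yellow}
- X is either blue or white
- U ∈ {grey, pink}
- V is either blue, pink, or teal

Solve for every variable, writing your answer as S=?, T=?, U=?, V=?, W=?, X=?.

S must be pink (only option left). Strike pink from U, V.
T's domain is down to {white}, so T = white. Remove white from X.
U's domain is down to {grey}, so U = grey.
X has just one choice, so X = blue. Eliminate blue elsewhere: V, W.
That leaves V = teal.
W has just one choice, so W = yellow.

S=pink, T=white, U=grey, V=teal, W=yellow, X=blue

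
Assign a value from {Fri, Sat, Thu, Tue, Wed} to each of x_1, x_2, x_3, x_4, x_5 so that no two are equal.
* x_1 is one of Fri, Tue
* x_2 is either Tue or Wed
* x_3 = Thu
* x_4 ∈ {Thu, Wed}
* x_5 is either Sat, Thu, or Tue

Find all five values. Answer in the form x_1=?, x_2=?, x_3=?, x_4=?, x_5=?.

x_1=Fri, x_2=Tue, x_3=Thu, x_4=Wed, x_5=Sat

x_3 must be Thu (only option left). So x_4, x_5 can't be Thu.
x_4 has just one choice, so x_4 = Wed. So x_2 can't be Wed.
x_2 has just one choice, so x_2 = Tue. Strike Tue from x_1, x_5.
That leaves x_5 = Sat.
That leaves x_1 = Fri.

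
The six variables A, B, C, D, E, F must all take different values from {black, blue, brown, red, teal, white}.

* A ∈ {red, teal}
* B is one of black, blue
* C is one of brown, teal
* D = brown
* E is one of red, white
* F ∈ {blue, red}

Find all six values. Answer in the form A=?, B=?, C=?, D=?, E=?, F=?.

A=red, B=black, C=teal, D=brown, E=white, F=blue

D has just one choice, so D = brown. Remove brown from C.
That leaves C = teal. So A can't be teal.
A's domain is down to {red}, so A = red. So E, F can't be red.
E has just one choice, so E = white.
F has just one choice, so F = blue. Strike blue from B.
B must be black (only option left).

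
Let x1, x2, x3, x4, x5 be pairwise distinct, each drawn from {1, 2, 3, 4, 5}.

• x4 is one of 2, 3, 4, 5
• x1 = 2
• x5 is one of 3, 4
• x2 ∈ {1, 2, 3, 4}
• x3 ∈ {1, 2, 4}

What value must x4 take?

x1's domain is down to {2}, so x1 = 2. Remove 2 from x2, x3, x4.
The 4 still-open variables together cover exactly {1, 3, 4, 5} — 4 values for 4 variables — and 5 appears only in x4's list, so x4 = 5.

5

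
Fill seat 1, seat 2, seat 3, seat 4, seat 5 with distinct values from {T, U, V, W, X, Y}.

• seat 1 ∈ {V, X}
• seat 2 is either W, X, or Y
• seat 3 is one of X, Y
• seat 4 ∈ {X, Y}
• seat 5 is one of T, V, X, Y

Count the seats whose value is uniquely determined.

The 5 variables draw from only 5 values {T, V, W, X, Y}, so each is used; only seat 5 can be T, hence seat 5 = T.
Among the 4 still-open variables, V fits only seat 1 (and all 4 values in {V, W, X, Y} must be used), so seat 1 = V.
The 3 still-open variables draw from only 3 values {W, X, Y}, so each is used; only seat 2 can be W, hence seat 2 = W.
Determined: seat 1=V, seat 2=W, seat 5=T. The other seats each still have more than one consistent value. That makes 3.

3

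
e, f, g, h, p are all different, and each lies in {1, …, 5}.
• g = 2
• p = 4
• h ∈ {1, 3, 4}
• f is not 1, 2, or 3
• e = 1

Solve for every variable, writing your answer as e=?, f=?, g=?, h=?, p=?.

e's domain is down to {1}, so e = 1. Eliminate 1 elsewhere: h.
g's domain is down to {2}, so g = 2.
That leaves p = 4. Strike 4 from f, h.
f must be 5 (only option left).
That leaves h = 3.

e=1, f=5, g=2, h=3, p=4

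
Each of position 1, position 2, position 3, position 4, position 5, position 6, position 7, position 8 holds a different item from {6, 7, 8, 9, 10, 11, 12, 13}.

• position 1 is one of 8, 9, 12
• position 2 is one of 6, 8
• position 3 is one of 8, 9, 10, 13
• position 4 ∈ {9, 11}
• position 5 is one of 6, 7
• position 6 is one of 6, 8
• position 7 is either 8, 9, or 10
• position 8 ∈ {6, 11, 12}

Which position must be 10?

The 8 variables draw from only 8 values {6, 7, 8, 9, 10, 11, 12, 13}, so each is used; only position 5 can be 7, hence position 5 = 7.
The 7 still-open variables together cover exactly {6, 8, 9, 10, 11, 12, 13} — 7 values for 7 variables — and 13 appears only in position 3's list, so position 3 = 13.
The 6 still-open variables draw from only 6 values {6, 8, 9, 10, 11, 12}, so each is used; only position 7 can be 10, hence position 7 = 10.

position 7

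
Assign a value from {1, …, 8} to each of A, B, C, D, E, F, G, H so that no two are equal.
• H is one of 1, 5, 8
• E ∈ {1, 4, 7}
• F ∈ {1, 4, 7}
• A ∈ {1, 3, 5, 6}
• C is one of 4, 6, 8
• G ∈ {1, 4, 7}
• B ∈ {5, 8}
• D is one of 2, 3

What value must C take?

6

The 8 variables draw from only 8 values {1, 2, 3, 4, 5, 6, 7, 8}, so each is used; only D can be 2, hence D = 2.
The 7 still-open variables together cover exactly {1, 3, 4, 5, 6, 7, 8} — 7 values for 7 variables — and 3 appears only in A's list, so A = 3.
Among the 6 still-open variables, 6 fits only C (and all 6 values in {1, 4, 5, 6, 7, 8} must be used), so C = 6.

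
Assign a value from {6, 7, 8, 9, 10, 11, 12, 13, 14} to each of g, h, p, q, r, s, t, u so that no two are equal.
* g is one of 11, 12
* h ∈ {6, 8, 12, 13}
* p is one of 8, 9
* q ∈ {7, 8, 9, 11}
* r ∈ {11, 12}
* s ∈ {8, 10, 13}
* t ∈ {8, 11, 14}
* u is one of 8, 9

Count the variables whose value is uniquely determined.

g and r between them cover only {11, 12} — a naked pair. Remove those values from h, q, t.
The 2 variables p and u are confined to {8, 9}, which locks those values in; drop them from h, q, s, t.
That leaves q = 7.
t's domain is down to {14}, so t = 14.
Determined: q=7, t=14. The other variables each still have more than one consistent value. That makes 2.

2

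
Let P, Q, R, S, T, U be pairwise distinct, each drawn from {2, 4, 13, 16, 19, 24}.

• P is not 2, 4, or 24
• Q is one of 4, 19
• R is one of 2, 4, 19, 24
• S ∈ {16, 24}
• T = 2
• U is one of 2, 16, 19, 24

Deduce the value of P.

13

T must be 2 (only option left). Remove 2 from R, U.
The 5 still-open variables draw from only 5 values {4, 13, 16, 19, 24}, so each is used; only P can be 13, hence P = 13.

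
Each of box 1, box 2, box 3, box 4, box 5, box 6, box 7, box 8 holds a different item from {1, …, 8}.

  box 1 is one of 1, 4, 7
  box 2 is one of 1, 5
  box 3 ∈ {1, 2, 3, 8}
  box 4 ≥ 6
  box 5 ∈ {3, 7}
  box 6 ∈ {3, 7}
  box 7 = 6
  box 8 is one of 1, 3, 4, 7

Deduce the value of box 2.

box 7's domain is down to {6}, so box 7 = 6. Eliminate 6 elsewhere: box 4.
The 7 still-open variables together cover exactly {1, 2, 3, 4, 5, 7, 8} — 7 values for 7 variables — and 2 appears only in box 3's list, so box 3 = 2.
The 6 still-open variables together cover exactly {1, 3, 4, 5, 7, 8} — 6 values for 6 variables — and 5 appears only in box 2's list, so box 2 = 5.

5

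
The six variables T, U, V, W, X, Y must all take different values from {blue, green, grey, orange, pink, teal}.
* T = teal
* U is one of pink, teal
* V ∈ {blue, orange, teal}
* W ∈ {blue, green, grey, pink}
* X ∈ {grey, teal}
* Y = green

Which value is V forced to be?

orange

T has just one choice, so T = teal. Strike teal from U, V, X.
U has just one choice, so U = pink. Eliminate pink elsewhere: W.
X's domain is down to {grey}, so X = grey. Eliminate grey elsewhere: W.
Y must be green (only option left). Remove green from W.
W must be blue (only option left). Strike blue from V.
So V = orange.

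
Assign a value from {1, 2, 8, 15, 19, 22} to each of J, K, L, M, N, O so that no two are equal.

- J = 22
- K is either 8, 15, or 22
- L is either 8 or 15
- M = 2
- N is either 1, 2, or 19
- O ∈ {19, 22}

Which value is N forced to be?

J's domain is down to {22}, so J = 22. Eliminate 22 elsewhere: K, O.
M must be 2 (only option left). Eliminate 2 elsewhere: N.
That leaves O = 19. Remove 19 from N.
So N = 1.

1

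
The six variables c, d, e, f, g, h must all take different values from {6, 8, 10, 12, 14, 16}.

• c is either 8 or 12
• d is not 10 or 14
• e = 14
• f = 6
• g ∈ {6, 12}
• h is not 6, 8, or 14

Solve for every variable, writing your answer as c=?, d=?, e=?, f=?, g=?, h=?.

c=8, d=16, e=14, f=6, g=12, h=10

e has just one choice, so e = 14.
f's domain is down to {6}, so f = 6. Strike 6 from d, g.
g must be 12 (only option left). Eliminate 12 elsewhere: c, d, h.
c's domain is down to {8}, so c = 8. Strike 8 from d.
d's domain is down to {16}, so d = 16. Strike 16 from h.
h has just one choice, so h = 10.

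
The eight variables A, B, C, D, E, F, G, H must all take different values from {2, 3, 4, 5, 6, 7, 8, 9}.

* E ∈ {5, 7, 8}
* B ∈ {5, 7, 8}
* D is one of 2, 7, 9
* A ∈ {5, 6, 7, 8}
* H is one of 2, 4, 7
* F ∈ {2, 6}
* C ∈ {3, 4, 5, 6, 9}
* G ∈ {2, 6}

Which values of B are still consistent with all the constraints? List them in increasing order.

5, 7, 8

The 8 variables together cover exactly {2, 3, 4, 5, 6, 7, 8, 9} — 8 values for 8 variables — and 3 appears only in C's list, so C = 3.
The 7 still-open variables draw from only 7 values {2, 4, 5, 6, 7, 8, 9}, so each is used; only H can be 4, hence H = 4.
Among the 6 still-open variables, 9 fits only D (and all 6 values in {2, 5, 6, 7, 8, 9} must be used), so D = 9.
F and G between them cover only {2, 6} — a naked pair. Remove those values from A.
No further eliminations apply; B can still be any of 5, 7, 8.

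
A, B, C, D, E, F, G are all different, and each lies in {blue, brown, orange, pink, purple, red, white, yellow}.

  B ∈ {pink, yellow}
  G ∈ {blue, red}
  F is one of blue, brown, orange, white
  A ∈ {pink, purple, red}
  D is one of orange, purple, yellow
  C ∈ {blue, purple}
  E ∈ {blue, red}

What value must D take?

orange

E and G share exactly the 2 values {blue, red}; by pigeonhole those values go to them, so strike blue, red from A, C, F.
C must be purple (only option left). Strike purple from A, D.
That leaves A = pink. So B can't be pink.
B must be yellow (only option left). So D can't be yellow.
So D = orange.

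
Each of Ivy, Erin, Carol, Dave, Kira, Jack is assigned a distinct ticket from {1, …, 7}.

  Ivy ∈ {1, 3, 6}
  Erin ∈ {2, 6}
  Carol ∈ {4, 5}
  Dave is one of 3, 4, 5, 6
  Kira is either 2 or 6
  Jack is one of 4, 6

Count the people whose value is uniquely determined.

Among the 6 variables, 1 fits only Ivy (and all 6 values in {1, 2, 3, 4, 5, 6} must be used), so Ivy = 1.
Among the 5 still-open variables, 3 fits only Dave (and all 5 values in {2, 3, 4, 5, 6} must be used), so Dave = 3.
The 4 still-open variables draw from only 4 values {2, 4, 5, 6}, so each is used; only Carol can be 5, hence Carol = 5.
Among the 3 still-open variables, 4 fits only Jack (and all 3 values in {2, 4, 6} must be used), so Jack = 4.
Determined: Ivy=1, Carol=5, Dave=3, Jack=4. The other people each still have more than one consistent value. That makes 4.

4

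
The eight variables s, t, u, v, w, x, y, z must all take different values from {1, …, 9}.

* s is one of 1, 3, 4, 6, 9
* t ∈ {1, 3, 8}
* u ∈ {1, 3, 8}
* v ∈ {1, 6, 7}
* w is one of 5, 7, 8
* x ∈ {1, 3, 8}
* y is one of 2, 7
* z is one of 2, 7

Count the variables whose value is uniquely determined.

The 2 variables y and z are confined to {2, 7}, which locks those values in; drop them from v, w.
The 3 variables t, u, x are confined to {1, 3, 8}, which locks those values in; drop them from s, v, w.
v must be 6 (only option left). Strike 6 from s.
w must be 5 (only option left).
Determined: v=6, w=5. The other variables each still have more than one consistent value. That makes 2.

2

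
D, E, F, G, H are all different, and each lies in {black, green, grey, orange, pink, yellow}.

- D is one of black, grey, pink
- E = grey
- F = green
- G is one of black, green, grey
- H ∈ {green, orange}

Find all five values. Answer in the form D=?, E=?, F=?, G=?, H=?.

E must be grey (only option left). Strike grey from D, G.
That leaves F = green. Strike green from G, H.
G must be black (only option left). Eliminate black elsewhere: D.
That leaves H = orange.
D's domain is down to {pink}, so D = pink.

D=pink, E=grey, F=green, G=black, H=orange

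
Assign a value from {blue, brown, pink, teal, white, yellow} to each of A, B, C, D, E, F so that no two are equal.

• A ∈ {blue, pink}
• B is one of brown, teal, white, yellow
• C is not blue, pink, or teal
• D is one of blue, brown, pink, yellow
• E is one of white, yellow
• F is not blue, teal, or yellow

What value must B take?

teal

The 6 variables together cover exactly {blue, brown, pink, teal, white, yellow} — 6 values for 6 variables — and teal appears only in B's list, so B = teal.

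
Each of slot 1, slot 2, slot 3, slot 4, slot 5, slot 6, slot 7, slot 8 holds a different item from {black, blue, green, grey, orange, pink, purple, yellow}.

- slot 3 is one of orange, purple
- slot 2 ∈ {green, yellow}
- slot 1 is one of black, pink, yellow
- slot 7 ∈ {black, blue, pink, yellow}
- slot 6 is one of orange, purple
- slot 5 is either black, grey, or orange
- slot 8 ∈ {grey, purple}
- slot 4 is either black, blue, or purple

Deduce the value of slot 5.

The 8 variables draw from only 8 values {black, blue, green, grey, orange, pink, purple, yellow}, so each is used; only slot 2 can be green, hence slot 2 = green.
slot 3 and slot 6 share exactly the 2 values {orange, purple}; by pigeonhole those values go to them, so strike orange, purple from slot 4, slot 5, slot 8.
That leaves slot 8 = grey. Strike grey from slot 5.
So slot 5 = black.

black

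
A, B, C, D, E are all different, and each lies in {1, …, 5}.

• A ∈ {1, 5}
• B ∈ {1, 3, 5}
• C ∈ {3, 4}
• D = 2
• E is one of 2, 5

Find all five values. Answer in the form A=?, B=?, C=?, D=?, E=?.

A=1, B=3, C=4, D=2, E=5

D has just one choice, so D = 2. Strike 2 from E.
That leaves E = 5. So A, B can't be 5.
A's domain is down to {1}, so A = 1. So B can't be 1.
That leaves B = 3. Eliminate 3 elsewhere: C.
C's domain is down to {4}, so C = 4.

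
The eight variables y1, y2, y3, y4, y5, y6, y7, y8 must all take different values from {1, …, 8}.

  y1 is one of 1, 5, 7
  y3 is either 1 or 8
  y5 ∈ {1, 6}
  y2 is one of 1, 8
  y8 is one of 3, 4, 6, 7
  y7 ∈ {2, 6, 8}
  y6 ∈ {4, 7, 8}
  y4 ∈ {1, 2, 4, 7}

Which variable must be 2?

Among the 8 variables, 3 fits only y8 (and all 8 values in {1, 2, 3, 4, 5, 6, 7, 8} must be used), so y8 = 3.
Among the 7 still-open variables, 5 fits only y1 (and all 7 values in {1, 2, 4, 5, 6, 7, 8} must be used), so y1 = 5.
y2 and y3 share exactly the 2 values {1, 8}; by pigeonhole those values go to them, so strike 1, 8 from y4, y5, y6, y7.
y5 has just one choice, so y5 = 6. Eliminate 6 elsewhere: y7.
So 2 goes to y7.

y7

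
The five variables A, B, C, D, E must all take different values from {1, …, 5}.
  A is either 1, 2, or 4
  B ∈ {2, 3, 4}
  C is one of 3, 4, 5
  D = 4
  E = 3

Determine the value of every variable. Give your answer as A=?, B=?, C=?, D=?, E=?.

A=1, B=2, C=5, D=4, E=3

D has just one choice, so D = 4. Eliminate 4 elsewhere: A, B, C.
That leaves E = 3. Strike 3 from B, C.
That leaves B = 2. Remove 2 from A.
C must be 5 (only option left).
A has just one choice, so A = 1.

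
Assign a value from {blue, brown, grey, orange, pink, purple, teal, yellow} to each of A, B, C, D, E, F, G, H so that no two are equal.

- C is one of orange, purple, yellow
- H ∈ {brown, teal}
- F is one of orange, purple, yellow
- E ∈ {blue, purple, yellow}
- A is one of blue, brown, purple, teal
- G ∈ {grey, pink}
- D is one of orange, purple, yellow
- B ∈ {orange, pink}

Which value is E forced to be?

blue

The 8 variables together cover exactly {blue, brown, grey, orange, pink, purple, teal, yellow} — 8 values for 8 variables — and grey appears only in G's list, so G = grey.
Among the 7 still-open variables, pink fits only B (and all 7 values in {blue, brown, orange, pink, purple, teal, yellow} must be used), so B = pink.
The 3 variables C, D, F are confined to {orange, purple, yellow}, which locks those values in; drop them from A, E.
So E = blue.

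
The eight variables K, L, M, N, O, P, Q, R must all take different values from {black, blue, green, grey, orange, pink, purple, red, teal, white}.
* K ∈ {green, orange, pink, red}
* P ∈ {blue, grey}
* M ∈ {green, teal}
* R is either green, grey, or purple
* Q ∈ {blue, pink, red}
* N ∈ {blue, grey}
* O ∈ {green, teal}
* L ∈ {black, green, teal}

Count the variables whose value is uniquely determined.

2

The 2 variables M and O are confined to {green, teal}, which locks those values in; drop them from K, L, R.
L has just one choice, so L = black.
N and P share exactly the 2 values {blue, grey}; by pigeonhole those values go to them, so strike blue, grey from Q, R.
R's domain is down to {purple}, so R = purple.
Determined: L=black, R=purple. The other variables each still have more than one consistent value. That makes 2.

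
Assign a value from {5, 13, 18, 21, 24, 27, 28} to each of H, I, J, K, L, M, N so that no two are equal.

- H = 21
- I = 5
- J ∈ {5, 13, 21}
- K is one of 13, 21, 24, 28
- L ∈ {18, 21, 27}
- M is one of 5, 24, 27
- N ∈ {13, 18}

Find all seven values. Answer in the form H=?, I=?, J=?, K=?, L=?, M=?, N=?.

H has just one choice, so H = 21. Remove 21 from J, K, L.
I must be 5 (only option left). So J, M can't be 5.
That leaves J = 13. Remove 13 from K, N.
N must be 18 (only option left). Strike 18 from L.
That leaves L = 27. So M can't be 27.
M's domain is down to {24}, so M = 24. Remove 24 from K.
K must be 28 (only option left).

H=21, I=5, J=13, K=28, L=27, M=24, N=18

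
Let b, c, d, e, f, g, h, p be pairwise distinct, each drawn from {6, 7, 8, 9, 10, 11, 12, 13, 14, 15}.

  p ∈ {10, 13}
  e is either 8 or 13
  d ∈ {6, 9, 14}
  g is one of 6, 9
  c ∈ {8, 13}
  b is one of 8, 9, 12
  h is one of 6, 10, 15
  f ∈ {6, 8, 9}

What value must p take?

The 8 variables together cover exactly {6, 8, 9, 10, 12, 13, 14, 15} — 8 values for 8 variables — and 12 appears only in b's list, so b = 12.
Among the 7 still-open variables, 14 fits only d (and all 7 values in {6, 8, 9, 10, 13, 14, 15} must be used), so d = 14.
The 6 still-open variables together cover exactly {6, 8, 9, 10, 13, 15} — 6 values for 6 variables — and 15 appears only in h's list, so h = 15.
The 5 still-open variables draw from only 5 values {6, 8, 9, 10, 13}, so each is used; only p can be 10, hence p = 10.

10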